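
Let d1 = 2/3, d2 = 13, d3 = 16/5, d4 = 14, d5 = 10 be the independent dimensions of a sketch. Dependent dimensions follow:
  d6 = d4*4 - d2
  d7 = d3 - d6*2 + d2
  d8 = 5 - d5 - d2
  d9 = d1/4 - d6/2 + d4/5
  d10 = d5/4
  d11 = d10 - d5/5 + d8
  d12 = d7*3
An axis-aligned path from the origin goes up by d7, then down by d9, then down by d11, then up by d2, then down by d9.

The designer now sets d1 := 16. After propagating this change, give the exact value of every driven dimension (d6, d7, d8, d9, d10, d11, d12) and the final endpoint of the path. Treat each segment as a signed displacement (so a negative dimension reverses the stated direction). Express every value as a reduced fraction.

d6 = 43
d7 = -349/5
d8 = -18
d9 = -147/10
d10 = 5/2
d11 = -35/2
d12 = -1047/5
endpoint = (0, -99/10)

Apply edit: d1 := 16
  d6 = d4*4 - d2 = 43
  d7 = d3 - d6*2 + d2 = -349/5
  d8 = 5 - d5 - d2 = -18
  d9 = d1/4 - d6/2 + d4/5 = -147/10
  d10 = d5/4 = 5/2
  d11 = d10 - d5/5 + d8 = -35/2
  d12 = d7*3 = -1047/5
Walk from origin (0, 0):
  seg 1: up by d7 = -349/5 → (0, -349/5)
  seg 2: down by d9 = -147/10 → (0, -551/10)
  seg 3: down by d11 = -35/2 → (0, -188/5)
  seg 4: up by d2 = 13 → (0, -123/5)
  seg 5: down by d9 = -147/10 → (0, -99/10)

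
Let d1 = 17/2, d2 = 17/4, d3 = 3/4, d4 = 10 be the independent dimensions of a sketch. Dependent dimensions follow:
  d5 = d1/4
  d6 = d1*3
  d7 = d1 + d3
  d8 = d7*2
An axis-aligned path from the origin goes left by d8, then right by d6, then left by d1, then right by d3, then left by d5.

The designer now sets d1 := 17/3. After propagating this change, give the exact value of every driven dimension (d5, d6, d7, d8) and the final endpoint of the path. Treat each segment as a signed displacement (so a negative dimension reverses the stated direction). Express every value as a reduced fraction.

d5 = 17/12
d6 = 17
d7 = 77/12
d8 = 77/6
endpoint = (-13/6, 0)

Apply edit: d1 := 17/3
  d5 = d1/4 = 17/12
  d6 = d1*3 = 17
  d7 = d1 + d3 = 77/12
  d8 = d7*2 = 77/6
Walk from origin (0, 0):
  seg 1: left by d8 = 77/6 → (-77/6, 0)
  seg 2: right by d6 = 17 → (25/6, 0)
  seg 3: left by d1 = 17/3 → (-3/2, 0)
  seg 4: right by d3 = 3/4 → (-3/4, 0)
  seg 5: left by d5 = 17/12 → (-13/6, 0)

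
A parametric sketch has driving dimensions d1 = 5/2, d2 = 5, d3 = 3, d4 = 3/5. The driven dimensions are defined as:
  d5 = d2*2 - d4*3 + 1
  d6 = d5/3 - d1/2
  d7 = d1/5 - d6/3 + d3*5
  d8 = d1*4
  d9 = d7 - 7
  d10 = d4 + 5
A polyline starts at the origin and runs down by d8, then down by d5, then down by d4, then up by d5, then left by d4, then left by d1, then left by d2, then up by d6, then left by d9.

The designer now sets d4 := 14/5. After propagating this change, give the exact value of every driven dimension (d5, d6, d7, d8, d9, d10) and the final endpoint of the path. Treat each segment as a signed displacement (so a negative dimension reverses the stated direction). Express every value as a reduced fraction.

Apply edit: d4 := 14/5
  d5 = d2*2 - d4*3 + 1 = 13/5
  d6 = d5/3 - d1/2 = -23/60
  d7 = d1/5 - d6/3 + d3*5 = 2813/180
  d8 = d1*4 = 10
  d9 = d7 - 7 = 1553/180
  d10 = d4 + 5 = 39/5
Walk from origin (0, 0):
  seg 1: down by d8 = 10 → (0, -10)
  seg 2: down by d5 = 13/5 → (0, -63/5)
  seg 3: down by d4 = 14/5 → (0, -77/5)
  seg 4: up by d5 = 13/5 → (0, -64/5)
  seg 5: left by d4 = 14/5 → (-14/5, -64/5)
  seg 6: left by d1 = 5/2 → (-53/10, -64/5)
  seg 7: left by d2 = 5 → (-103/10, -64/5)
  seg 8: up by d6 = -23/60 → (-103/10, -791/60)
  seg 9: left by d9 = 1553/180 → (-3407/180, -791/60)

d5 = 13/5
d6 = -23/60
d7 = 2813/180
d8 = 10
d9 = 1553/180
d10 = 39/5
endpoint = (-3407/180, -791/60)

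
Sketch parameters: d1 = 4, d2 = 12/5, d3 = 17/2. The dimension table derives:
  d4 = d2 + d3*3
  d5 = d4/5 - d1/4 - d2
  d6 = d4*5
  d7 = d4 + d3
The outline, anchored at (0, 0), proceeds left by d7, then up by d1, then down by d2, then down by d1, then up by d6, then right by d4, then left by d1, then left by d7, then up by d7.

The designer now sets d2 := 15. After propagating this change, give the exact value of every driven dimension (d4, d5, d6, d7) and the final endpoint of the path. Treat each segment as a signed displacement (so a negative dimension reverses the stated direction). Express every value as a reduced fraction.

d4 = 81/2
d5 = -79/10
d6 = 405/2
d7 = 49
endpoint = (-123/2, 473/2)

Apply edit: d2 := 15
  d4 = d2 + d3*3 = 81/2
  d5 = d4/5 - d1/4 - d2 = -79/10
  d6 = d4*5 = 405/2
  d7 = d4 + d3 = 49
Walk from origin (0, 0):
  seg 1: left by d7 = 49 → (-49, 0)
  seg 2: up by d1 = 4 → (-49, 4)
  seg 3: down by d2 = 15 → (-49, -11)
  seg 4: down by d1 = 4 → (-49, -15)
  seg 5: up by d6 = 405/2 → (-49, 375/2)
  seg 6: right by d4 = 81/2 → (-17/2, 375/2)
  seg 7: left by d1 = 4 → (-25/2, 375/2)
  seg 8: left by d7 = 49 → (-123/2, 375/2)
  seg 9: up by d7 = 49 → (-123/2, 473/2)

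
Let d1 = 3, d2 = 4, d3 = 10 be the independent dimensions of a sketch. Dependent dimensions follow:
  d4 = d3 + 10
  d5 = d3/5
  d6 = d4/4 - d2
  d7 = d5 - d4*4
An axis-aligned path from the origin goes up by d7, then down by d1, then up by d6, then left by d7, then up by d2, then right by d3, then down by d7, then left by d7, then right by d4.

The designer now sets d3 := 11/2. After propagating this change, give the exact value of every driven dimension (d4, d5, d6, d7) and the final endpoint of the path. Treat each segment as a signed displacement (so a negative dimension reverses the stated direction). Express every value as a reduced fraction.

d4 = 31/2
d5 = 11/10
d6 = -1/8
d7 = -609/10
endpoint = (714/5, 7/8)

Apply edit: d3 := 11/2
  d4 = d3 + 10 = 31/2
  d5 = d3/5 = 11/10
  d6 = d4/4 - d2 = -1/8
  d7 = d5 - d4*4 = -609/10
Walk from origin (0, 0):
  seg 1: up by d7 = -609/10 → (0, -609/10)
  seg 2: down by d1 = 3 → (0, -639/10)
  seg 3: up by d6 = -1/8 → (0, -2561/40)
  seg 4: left by d7 = -609/10 → (609/10, -2561/40)
  seg 5: up by d2 = 4 → (609/10, -2401/40)
  seg 6: right by d3 = 11/2 → (332/5, -2401/40)
  seg 7: down by d7 = -609/10 → (332/5, 7/8)
  seg 8: left by d7 = -609/10 → (1273/10, 7/8)
  seg 9: right by d4 = 31/2 → (714/5, 7/8)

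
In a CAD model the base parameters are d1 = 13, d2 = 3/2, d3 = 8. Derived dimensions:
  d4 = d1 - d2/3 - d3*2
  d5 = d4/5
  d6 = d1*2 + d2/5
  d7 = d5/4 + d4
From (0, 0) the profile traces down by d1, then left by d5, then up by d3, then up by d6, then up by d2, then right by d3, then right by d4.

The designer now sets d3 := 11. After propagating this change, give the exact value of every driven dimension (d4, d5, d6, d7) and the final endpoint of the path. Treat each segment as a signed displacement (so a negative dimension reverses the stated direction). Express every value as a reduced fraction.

Apply edit: d3 := 11
  d4 = d1 - d2/3 - d3*2 = -19/2
  d5 = d4/5 = -19/10
  d6 = d1*2 + d2/5 = 263/10
  d7 = d5/4 + d4 = -399/40
Walk from origin (0, 0):
  seg 1: down by d1 = 13 → (0, -13)
  seg 2: left by d5 = -19/10 → (19/10, -13)
  seg 3: up by d3 = 11 → (19/10, -2)
  seg 4: up by d6 = 263/10 → (19/10, 243/10)
  seg 5: up by d2 = 3/2 → (19/10, 129/5)
  seg 6: right by d3 = 11 → (129/10, 129/5)
  seg 7: right by d4 = -19/2 → (17/5, 129/5)

d4 = -19/2
d5 = -19/10
d6 = 263/10
d7 = -399/40
endpoint = (17/5, 129/5)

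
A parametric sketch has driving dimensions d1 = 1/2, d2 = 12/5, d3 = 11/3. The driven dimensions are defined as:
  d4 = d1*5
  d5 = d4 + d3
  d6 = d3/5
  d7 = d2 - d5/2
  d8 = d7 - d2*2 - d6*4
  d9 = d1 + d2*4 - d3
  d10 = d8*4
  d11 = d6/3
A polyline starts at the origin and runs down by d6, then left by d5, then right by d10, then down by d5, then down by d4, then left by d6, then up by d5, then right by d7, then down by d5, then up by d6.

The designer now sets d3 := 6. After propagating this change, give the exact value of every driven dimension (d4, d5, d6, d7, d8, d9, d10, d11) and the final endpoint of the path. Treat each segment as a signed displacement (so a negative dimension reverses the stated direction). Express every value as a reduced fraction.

Apply edit: d3 := 6
  d4 = d1*5 = 5/2
  d5 = d4 + d3 = 17/2
  d6 = d3/5 = 6/5
  d7 = d2 - d5/2 = -37/20
  d8 = d7 - d2*2 - d6*4 = -229/20
  d9 = d1 + d2*4 - d3 = 41/10
  d10 = d8*4 = -229/5
  d11 = d6/3 = 2/5
Walk from origin (0, 0):
  seg 1: down by d6 = 6/5 → (0, -6/5)
  seg 2: left by d5 = 17/2 → (-17/2, -6/5)
  seg 3: right by d10 = -229/5 → (-543/10, -6/5)
  seg 4: down by d5 = 17/2 → (-543/10, -97/10)
  seg 5: down by d4 = 5/2 → (-543/10, -61/5)
  seg 6: left by d6 = 6/5 → (-111/2, -61/5)
  seg 7: up by d5 = 17/2 → (-111/2, -37/10)
  seg 8: right by d7 = -37/20 → (-1147/20, -37/10)
  seg 9: down by d5 = 17/2 → (-1147/20, -61/5)
  seg 10: up by d6 = 6/5 → (-1147/20, -11)

d4 = 5/2
d5 = 17/2
d6 = 6/5
d7 = -37/20
d8 = -229/20
d9 = 41/10
d10 = -229/5
d11 = 2/5
endpoint = (-1147/20, -11)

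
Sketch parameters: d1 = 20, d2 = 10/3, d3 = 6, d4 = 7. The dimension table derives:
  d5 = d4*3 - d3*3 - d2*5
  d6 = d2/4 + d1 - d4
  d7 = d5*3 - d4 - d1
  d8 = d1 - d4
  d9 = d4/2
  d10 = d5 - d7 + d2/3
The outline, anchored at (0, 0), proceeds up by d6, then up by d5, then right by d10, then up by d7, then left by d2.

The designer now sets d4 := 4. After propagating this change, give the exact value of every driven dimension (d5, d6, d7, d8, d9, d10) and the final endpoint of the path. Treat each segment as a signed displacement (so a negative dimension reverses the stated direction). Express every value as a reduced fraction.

d5 = -68/3
d6 = 101/6
d7 = -92
d8 = 16
d9 = 2
d10 = 634/9
endpoint = (604/9, -587/6)

Apply edit: d4 := 4
  d5 = d4*3 - d3*3 - d2*5 = -68/3
  d6 = d2/4 + d1 - d4 = 101/6
  d7 = d5*3 - d4 - d1 = -92
  d8 = d1 - d4 = 16
  d9 = d4/2 = 2
  d10 = d5 - d7 + d2/3 = 634/9
Walk from origin (0, 0):
  seg 1: up by d6 = 101/6 → (0, 101/6)
  seg 2: up by d5 = -68/3 → (0, -35/6)
  seg 3: right by d10 = 634/9 → (634/9, -35/6)
  seg 4: up by d7 = -92 → (634/9, -587/6)
  seg 5: left by d2 = 10/3 → (604/9, -587/6)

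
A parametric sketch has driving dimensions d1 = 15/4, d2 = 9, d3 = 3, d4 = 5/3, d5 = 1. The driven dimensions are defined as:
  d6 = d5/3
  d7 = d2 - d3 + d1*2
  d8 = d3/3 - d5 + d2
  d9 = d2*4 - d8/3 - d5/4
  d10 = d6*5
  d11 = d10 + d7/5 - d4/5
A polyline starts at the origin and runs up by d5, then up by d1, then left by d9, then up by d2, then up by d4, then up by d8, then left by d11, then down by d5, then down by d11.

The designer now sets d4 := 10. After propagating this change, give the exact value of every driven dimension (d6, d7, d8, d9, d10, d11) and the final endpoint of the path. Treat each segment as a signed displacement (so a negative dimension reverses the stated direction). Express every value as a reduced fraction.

d6 = 1/3
d7 = 27/2
d8 = 9
d9 = 131/4
d10 = 5/3
d11 = 71/30
endpoint = (-2107/60, 1763/60)

Apply edit: d4 := 10
  d6 = d5/3 = 1/3
  d7 = d2 - d3 + d1*2 = 27/2
  d8 = d3/3 - d5 + d2 = 9
  d9 = d2*4 - d8/3 - d5/4 = 131/4
  d10 = d6*5 = 5/3
  d11 = d10 + d7/5 - d4/5 = 71/30
Walk from origin (0, 0):
  seg 1: up by d5 = 1 → (0, 1)
  seg 2: up by d1 = 15/4 → (0, 19/4)
  seg 3: left by d9 = 131/4 → (-131/4, 19/4)
  seg 4: up by d2 = 9 → (-131/4, 55/4)
  seg 5: up by d4 = 10 → (-131/4, 95/4)
  seg 6: up by d8 = 9 → (-131/4, 131/4)
  seg 7: left by d11 = 71/30 → (-2107/60, 131/4)
  seg 8: down by d5 = 1 → (-2107/60, 127/4)
  seg 9: down by d11 = 71/30 → (-2107/60, 1763/60)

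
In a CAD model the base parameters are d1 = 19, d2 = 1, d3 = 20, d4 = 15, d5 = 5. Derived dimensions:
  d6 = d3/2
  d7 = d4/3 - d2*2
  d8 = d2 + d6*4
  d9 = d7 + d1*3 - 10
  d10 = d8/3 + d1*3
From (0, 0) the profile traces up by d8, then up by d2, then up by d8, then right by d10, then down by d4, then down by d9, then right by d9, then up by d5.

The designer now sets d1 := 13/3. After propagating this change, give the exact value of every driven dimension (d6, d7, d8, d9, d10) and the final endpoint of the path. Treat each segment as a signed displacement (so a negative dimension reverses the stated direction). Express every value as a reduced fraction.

Apply edit: d1 := 13/3
  d6 = d3/2 = 10
  d7 = d4/3 - d2*2 = 3
  d8 = d2 + d6*4 = 41
  d9 = d7 + d1*3 - 10 = 6
  d10 = d8/3 + d1*3 = 80/3
Walk from origin (0, 0):
  seg 1: up by d8 = 41 → (0, 41)
  seg 2: up by d2 = 1 → (0, 42)
  seg 3: up by d8 = 41 → (0, 83)
  seg 4: right by d10 = 80/3 → (80/3, 83)
  seg 5: down by d4 = 15 → (80/3, 68)
  seg 6: down by d9 = 6 → (80/3, 62)
  seg 7: right by d9 = 6 → (98/3, 62)
  seg 8: up by d5 = 5 → (98/3, 67)

d6 = 10
d7 = 3
d8 = 41
d9 = 6
d10 = 80/3
endpoint = (98/3, 67)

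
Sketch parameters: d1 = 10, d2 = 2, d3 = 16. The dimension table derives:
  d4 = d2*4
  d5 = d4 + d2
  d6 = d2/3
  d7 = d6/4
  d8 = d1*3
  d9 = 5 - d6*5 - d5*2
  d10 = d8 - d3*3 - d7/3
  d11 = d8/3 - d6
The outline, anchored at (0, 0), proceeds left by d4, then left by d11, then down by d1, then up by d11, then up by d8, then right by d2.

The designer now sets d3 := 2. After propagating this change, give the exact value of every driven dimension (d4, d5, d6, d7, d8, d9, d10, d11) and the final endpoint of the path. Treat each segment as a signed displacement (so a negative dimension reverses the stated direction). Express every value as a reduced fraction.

d4 = 8
d5 = 10
d6 = 2/3
d7 = 1/6
d8 = 30
d9 = -55/3
d10 = 431/18
d11 = 28/3
endpoint = (-46/3, 88/3)

Apply edit: d3 := 2
  d4 = d2*4 = 8
  d5 = d4 + d2 = 10
  d6 = d2/3 = 2/3
  d7 = d6/4 = 1/6
  d8 = d1*3 = 30
  d9 = 5 - d6*5 - d5*2 = -55/3
  d10 = d8 - d3*3 - d7/3 = 431/18
  d11 = d8/3 - d6 = 28/3
Walk from origin (0, 0):
  seg 1: left by d4 = 8 → (-8, 0)
  seg 2: left by d11 = 28/3 → (-52/3, 0)
  seg 3: down by d1 = 10 → (-52/3, -10)
  seg 4: up by d11 = 28/3 → (-52/3, -2/3)
  seg 5: up by d8 = 30 → (-52/3, 88/3)
  seg 6: right by d2 = 2 → (-46/3, 88/3)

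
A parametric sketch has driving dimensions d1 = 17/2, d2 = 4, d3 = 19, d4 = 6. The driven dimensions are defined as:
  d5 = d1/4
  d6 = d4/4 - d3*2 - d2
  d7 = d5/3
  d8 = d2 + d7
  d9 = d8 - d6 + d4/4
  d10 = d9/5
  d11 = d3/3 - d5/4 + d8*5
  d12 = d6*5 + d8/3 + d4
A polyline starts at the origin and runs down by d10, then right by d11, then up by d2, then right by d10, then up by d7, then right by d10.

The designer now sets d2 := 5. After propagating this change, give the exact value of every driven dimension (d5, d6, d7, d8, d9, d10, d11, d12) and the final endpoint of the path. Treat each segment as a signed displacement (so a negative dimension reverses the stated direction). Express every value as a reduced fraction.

d5 = 17/8
d6 = -83/2
d7 = 17/24
d8 = 137/24
d9 = 1169/24
d10 = 1169/120
d11 = 1099/32
d12 = -14371/72
endpoint = (25837/480, -121/30)

Apply edit: d2 := 5
  d5 = d1/4 = 17/8
  d6 = d4/4 - d3*2 - d2 = -83/2
  d7 = d5/3 = 17/24
  d8 = d2 + d7 = 137/24
  d9 = d8 - d6 + d4/4 = 1169/24
  d10 = d9/5 = 1169/120
  d11 = d3/3 - d5/4 + d8*5 = 1099/32
  d12 = d6*5 + d8/3 + d4 = -14371/72
Walk from origin (0, 0):
  seg 1: down by d10 = 1169/120 → (0, -1169/120)
  seg 2: right by d11 = 1099/32 → (1099/32, -1169/120)
  seg 3: up by d2 = 5 → (1099/32, -569/120)
  seg 4: right by d10 = 1169/120 → (21161/480, -569/120)
  seg 5: up by d7 = 17/24 → (21161/480, -121/30)
  seg 6: right by d10 = 1169/120 → (25837/480, -121/30)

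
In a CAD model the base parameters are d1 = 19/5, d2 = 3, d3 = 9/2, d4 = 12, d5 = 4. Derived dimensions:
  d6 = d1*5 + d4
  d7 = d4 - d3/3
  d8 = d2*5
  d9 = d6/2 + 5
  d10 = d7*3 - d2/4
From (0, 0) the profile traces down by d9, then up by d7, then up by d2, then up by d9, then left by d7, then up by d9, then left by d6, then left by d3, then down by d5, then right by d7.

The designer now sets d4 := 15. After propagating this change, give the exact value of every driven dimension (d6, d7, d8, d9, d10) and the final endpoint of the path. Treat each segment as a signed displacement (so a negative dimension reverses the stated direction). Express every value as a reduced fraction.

Apply edit: d4 := 15
  d6 = d1*5 + d4 = 34
  d7 = d4 - d3/3 = 27/2
  d8 = d2*5 = 15
  d9 = d6/2 + 5 = 22
  d10 = d7*3 - d2/4 = 159/4
Walk from origin (0, 0):
  seg 1: down by d9 = 22 → (0, -22)
  seg 2: up by d7 = 27/2 → (0, -17/2)
  seg 3: up by d2 = 3 → (0, -11/2)
  seg 4: up by d9 = 22 → (0, 33/2)
  seg 5: left by d7 = 27/2 → (-27/2, 33/2)
  seg 6: up by d9 = 22 → (-27/2, 77/2)
  seg 7: left by d6 = 34 → (-95/2, 77/2)
  seg 8: left by d3 = 9/2 → (-52, 77/2)
  seg 9: down by d5 = 4 → (-52, 69/2)
  seg 10: right by d7 = 27/2 → (-77/2, 69/2)

d6 = 34
d7 = 27/2
d8 = 15
d9 = 22
d10 = 159/4
endpoint = (-77/2, 69/2)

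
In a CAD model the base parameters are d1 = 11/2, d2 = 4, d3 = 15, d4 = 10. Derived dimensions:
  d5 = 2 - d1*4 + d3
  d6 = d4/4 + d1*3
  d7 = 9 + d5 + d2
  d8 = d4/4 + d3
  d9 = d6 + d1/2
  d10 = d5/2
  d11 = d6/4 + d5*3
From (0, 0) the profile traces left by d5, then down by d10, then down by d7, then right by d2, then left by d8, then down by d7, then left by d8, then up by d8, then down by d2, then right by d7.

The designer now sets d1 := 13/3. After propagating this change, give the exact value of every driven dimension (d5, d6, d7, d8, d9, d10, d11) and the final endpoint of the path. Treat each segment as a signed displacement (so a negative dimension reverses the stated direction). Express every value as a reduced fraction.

Apply edit: d1 := 13/3
  d5 = 2 - d1*4 + d3 = -1/3
  d6 = d4/4 + d1*3 = 31/2
  d7 = 9 + d5 + d2 = 38/3
  d8 = d4/4 + d3 = 35/2
  d9 = d6 + d1/2 = 53/3
  d10 = d5/2 = -1/6
  d11 = d6/4 + d5*3 = 23/8
Walk from origin (0, 0):
  seg 1: left by d5 = -1/3 → (1/3, 0)
  seg 2: down by d10 = -1/6 → (1/3, 1/6)
  seg 3: down by d7 = 38/3 → (1/3, -25/2)
  seg 4: right by d2 = 4 → (13/3, -25/2)
  seg 5: left by d8 = 35/2 → (-79/6, -25/2)
  seg 6: down by d7 = 38/3 → (-79/6, -151/6)
  seg 7: left by d8 = 35/2 → (-92/3, -151/6)
  seg 8: up by d8 = 35/2 → (-92/3, -23/3)
  seg 9: down by d2 = 4 → (-92/3, -35/3)
  seg 10: right by d7 = 38/3 → (-18, -35/3)

d5 = -1/3
d6 = 31/2
d7 = 38/3
d8 = 35/2
d9 = 53/3
d10 = -1/6
d11 = 23/8
endpoint = (-18, -35/3)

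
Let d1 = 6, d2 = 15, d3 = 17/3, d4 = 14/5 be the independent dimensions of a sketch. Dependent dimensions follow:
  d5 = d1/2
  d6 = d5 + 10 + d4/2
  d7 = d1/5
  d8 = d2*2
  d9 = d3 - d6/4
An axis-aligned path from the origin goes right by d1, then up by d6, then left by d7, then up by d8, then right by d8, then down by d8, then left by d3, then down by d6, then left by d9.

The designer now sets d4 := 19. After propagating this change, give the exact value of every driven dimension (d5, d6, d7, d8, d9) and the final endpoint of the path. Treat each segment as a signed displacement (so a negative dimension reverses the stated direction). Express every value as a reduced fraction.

Apply edit: d4 := 19
  d5 = d1/2 = 3
  d6 = d5 + 10 + d4/2 = 45/2
  d7 = d1/5 = 6/5
  d8 = d2*2 = 30
  d9 = d3 - d6/4 = 1/24
Walk from origin (0, 0):
  seg 1: right by d1 = 6 → (6, 0)
  seg 2: up by d6 = 45/2 → (6, 45/2)
  seg 3: left by d7 = 6/5 → (24/5, 45/2)
  seg 4: up by d8 = 30 → (24/5, 105/2)
  seg 5: right by d8 = 30 → (174/5, 105/2)
  seg 6: down by d8 = 30 → (174/5, 45/2)
  seg 7: left by d3 = 17/3 → (437/15, 45/2)
  seg 8: down by d6 = 45/2 → (437/15, 0)
  seg 9: left by d9 = 1/24 → (3491/120, 0)

d5 = 3
d6 = 45/2
d7 = 6/5
d8 = 30
d9 = 1/24
endpoint = (3491/120, 0)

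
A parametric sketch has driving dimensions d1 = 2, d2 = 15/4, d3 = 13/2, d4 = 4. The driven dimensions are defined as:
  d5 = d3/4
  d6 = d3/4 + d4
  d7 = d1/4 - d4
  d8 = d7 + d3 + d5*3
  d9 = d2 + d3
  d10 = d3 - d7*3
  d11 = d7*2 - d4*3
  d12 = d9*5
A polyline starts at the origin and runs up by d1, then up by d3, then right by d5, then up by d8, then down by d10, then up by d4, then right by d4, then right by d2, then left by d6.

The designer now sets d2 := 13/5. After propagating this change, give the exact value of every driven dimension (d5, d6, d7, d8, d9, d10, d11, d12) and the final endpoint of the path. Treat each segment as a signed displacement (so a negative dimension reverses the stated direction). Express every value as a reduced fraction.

d5 = 13/8
d6 = 45/8
d7 = -7/2
d8 = 63/8
d9 = 91/10
d10 = 17
d11 = -19
d12 = 91/2
endpoint = (13/5, 27/8)

Apply edit: d2 := 13/5
  d5 = d3/4 = 13/8
  d6 = d3/4 + d4 = 45/8
  d7 = d1/4 - d4 = -7/2
  d8 = d7 + d3 + d5*3 = 63/8
  d9 = d2 + d3 = 91/10
  d10 = d3 - d7*3 = 17
  d11 = d7*2 - d4*3 = -19
  d12 = d9*5 = 91/2
Walk from origin (0, 0):
  seg 1: up by d1 = 2 → (0, 2)
  seg 2: up by d3 = 13/2 → (0, 17/2)
  seg 3: right by d5 = 13/8 → (13/8, 17/2)
  seg 4: up by d8 = 63/8 → (13/8, 131/8)
  seg 5: down by d10 = 17 → (13/8, -5/8)
  seg 6: up by d4 = 4 → (13/8, 27/8)
  seg 7: right by d4 = 4 → (45/8, 27/8)
  seg 8: right by d2 = 13/5 → (329/40, 27/8)
  seg 9: left by d6 = 45/8 → (13/5, 27/8)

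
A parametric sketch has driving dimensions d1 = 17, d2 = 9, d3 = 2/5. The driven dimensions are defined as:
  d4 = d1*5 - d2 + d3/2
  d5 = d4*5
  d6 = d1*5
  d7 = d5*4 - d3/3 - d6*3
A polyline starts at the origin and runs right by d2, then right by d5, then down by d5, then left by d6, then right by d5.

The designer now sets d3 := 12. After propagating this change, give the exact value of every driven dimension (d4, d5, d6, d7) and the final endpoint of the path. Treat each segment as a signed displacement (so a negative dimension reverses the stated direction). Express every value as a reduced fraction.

d4 = 82
d5 = 410
d6 = 85
d7 = 1381
endpoint = (744, -410)

Apply edit: d3 := 12
  d4 = d1*5 - d2 + d3/2 = 82
  d5 = d4*5 = 410
  d6 = d1*5 = 85
  d7 = d5*4 - d3/3 - d6*3 = 1381
Walk from origin (0, 0):
  seg 1: right by d2 = 9 → (9, 0)
  seg 2: right by d5 = 410 → (419, 0)
  seg 3: down by d5 = 410 → (419, -410)
  seg 4: left by d6 = 85 → (334, -410)
  seg 5: right by d5 = 410 → (744, -410)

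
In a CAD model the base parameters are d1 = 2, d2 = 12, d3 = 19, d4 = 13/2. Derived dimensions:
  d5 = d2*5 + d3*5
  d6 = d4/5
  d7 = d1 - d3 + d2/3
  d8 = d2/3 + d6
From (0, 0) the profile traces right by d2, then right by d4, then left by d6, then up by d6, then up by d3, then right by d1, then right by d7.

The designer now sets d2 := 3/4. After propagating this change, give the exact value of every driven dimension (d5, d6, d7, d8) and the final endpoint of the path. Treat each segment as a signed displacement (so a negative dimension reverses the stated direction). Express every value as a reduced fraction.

Apply edit: d2 := 3/4
  d5 = d2*5 + d3*5 = 395/4
  d6 = d4/5 = 13/10
  d7 = d1 - d3 + d2/3 = -67/4
  d8 = d2/3 + d6 = 31/20
Walk from origin (0, 0):
  seg 1: right by d2 = 3/4 → (3/4, 0)
  seg 2: right by d4 = 13/2 → (29/4, 0)
  seg 3: left by d6 = 13/10 → (119/20, 0)
  seg 4: up by d6 = 13/10 → (119/20, 13/10)
  seg 5: up by d3 = 19 → (119/20, 203/10)
  seg 6: right by d1 = 2 → (159/20, 203/10)
  seg 7: right by d7 = -67/4 → (-44/5, 203/10)

d5 = 395/4
d6 = 13/10
d7 = -67/4
d8 = 31/20
endpoint = (-44/5, 203/10)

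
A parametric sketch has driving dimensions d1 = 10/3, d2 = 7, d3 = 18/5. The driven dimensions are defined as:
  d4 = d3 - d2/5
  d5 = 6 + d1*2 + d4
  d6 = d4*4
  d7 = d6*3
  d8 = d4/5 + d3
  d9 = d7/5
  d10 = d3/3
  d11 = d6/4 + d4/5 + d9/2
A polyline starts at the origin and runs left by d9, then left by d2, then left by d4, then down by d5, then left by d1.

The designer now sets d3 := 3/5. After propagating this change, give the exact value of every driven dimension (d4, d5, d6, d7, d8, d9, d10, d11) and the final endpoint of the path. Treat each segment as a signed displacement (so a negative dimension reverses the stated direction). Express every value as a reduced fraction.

d4 = -4/5
d5 = 178/15
d6 = -16/5
d7 = -48/5
d8 = 11/25
d9 = -48/25
d10 = 1/5
d11 = -48/25
endpoint = (-571/75, -178/15)

Apply edit: d3 := 3/5
  d4 = d3 - d2/5 = -4/5
  d5 = 6 + d1*2 + d4 = 178/15
  d6 = d4*4 = -16/5
  d7 = d6*3 = -48/5
  d8 = d4/5 + d3 = 11/25
  d9 = d7/5 = -48/25
  d10 = d3/3 = 1/5
  d11 = d6/4 + d4/5 + d9/2 = -48/25
Walk from origin (0, 0):
  seg 1: left by d9 = -48/25 → (48/25, 0)
  seg 2: left by d2 = 7 → (-127/25, 0)
  seg 3: left by d4 = -4/5 → (-107/25, 0)
  seg 4: down by d5 = 178/15 → (-107/25, -178/15)
  seg 5: left by d1 = 10/3 → (-571/75, -178/15)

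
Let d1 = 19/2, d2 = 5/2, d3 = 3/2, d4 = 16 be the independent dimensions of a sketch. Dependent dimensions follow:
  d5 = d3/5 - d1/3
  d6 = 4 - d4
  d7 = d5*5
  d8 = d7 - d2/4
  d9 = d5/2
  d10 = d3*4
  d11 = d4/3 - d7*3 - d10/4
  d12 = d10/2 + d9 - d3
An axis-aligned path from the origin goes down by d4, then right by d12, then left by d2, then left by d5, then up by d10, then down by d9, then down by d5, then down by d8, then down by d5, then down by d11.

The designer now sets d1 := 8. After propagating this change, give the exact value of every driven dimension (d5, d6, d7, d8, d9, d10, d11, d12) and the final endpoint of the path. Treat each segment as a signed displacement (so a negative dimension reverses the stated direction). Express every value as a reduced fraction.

Apply edit: d1 := 8
  d5 = d3/5 - d1/3 = -71/30
  d6 = 4 - d4 = -12
  d7 = d5*5 = -71/6
  d8 = d7 - d2/4 = -299/24
  d9 = d5/2 = -71/60
  d10 = d3*4 = 6
  d11 = d4/3 - d7*3 - d10/4 = 118/3
  d12 = d10/2 + d9 - d3 = 19/60
Walk from origin (0, 0):
  seg 1: down by d4 = 16 → (0, -16)
  seg 2: right by d12 = 19/60 → (19/60, -16)
  seg 3: left by d2 = 5/2 → (-131/60, -16)
  seg 4: left by d5 = -71/30 → (11/60, -16)
  seg 5: up by d10 = 6 → (11/60, -10)
  seg 6: down by d9 = -71/60 → (11/60, -529/60)
  seg 7: down by d5 = -71/30 → (11/60, -129/20)
  seg 8: down by d8 = -299/24 → (11/60, 721/120)
  seg 9: down by d5 = -71/30 → (11/60, 67/8)
  seg 10: down by d11 = 118/3 → (11/60, -743/24)

d5 = -71/30
d6 = -12
d7 = -71/6
d8 = -299/24
d9 = -71/60
d10 = 6
d11 = 118/3
d12 = 19/60
endpoint = (11/60, -743/24)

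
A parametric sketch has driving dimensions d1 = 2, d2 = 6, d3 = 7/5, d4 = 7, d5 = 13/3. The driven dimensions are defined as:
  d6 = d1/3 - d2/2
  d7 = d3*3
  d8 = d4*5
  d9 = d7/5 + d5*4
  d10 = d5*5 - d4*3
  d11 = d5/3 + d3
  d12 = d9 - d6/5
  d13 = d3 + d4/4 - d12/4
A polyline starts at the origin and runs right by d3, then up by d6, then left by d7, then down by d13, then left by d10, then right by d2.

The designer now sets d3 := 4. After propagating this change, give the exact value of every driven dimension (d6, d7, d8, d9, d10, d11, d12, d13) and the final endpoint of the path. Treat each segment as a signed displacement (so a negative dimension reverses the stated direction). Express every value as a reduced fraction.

d6 = -7/3
d7 = 12
d8 = 35
d9 = 296/15
d10 = 2/3
d11 = 49/9
d12 = 101/5
d13 = 7/10
endpoint = (-8/3, -91/30)

Apply edit: d3 := 4
  d6 = d1/3 - d2/2 = -7/3
  d7 = d3*3 = 12
  d8 = d4*5 = 35
  d9 = d7/5 + d5*4 = 296/15
  d10 = d5*5 - d4*3 = 2/3
  d11 = d5/3 + d3 = 49/9
  d12 = d9 - d6/5 = 101/5
  d13 = d3 + d4/4 - d12/4 = 7/10
Walk from origin (0, 0):
  seg 1: right by d3 = 4 → (4, 0)
  seg 2: up by d6 = -7/3 → (4, -7/3)
  seg 3: left by d7 = 12 → (-8, -7/3)
  seg 4: down by d13 = 7/10 → (-8, -91/30)
  seg 5: left by d10 = 2/3 → (-26/3, -91/30)
  seg 6: right by d2 = 6 → (-8/3, -91/30)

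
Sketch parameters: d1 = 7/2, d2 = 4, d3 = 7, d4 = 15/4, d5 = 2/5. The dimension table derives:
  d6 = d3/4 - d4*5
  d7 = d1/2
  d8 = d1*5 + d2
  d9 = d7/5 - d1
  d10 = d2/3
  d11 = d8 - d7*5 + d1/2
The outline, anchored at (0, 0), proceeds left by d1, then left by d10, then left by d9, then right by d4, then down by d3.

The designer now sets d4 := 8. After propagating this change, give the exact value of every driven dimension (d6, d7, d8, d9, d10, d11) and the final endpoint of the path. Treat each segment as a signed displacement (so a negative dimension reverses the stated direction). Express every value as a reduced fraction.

Apply edit: d4 := 8
  d6 = d3/4 - d4*5 = -153/4
  d7 = d1/2 = 7/4
  d8 = d1*5 + d2 = 43/2
  d9 = d7/5 - d1 = -63/20
  d10 = d2/3 = 4/3
  d11 = d8 - d7*5 + d1/2 = 29/2
Walk from origin (0, 0):
  seg 1: left by d1 = 7/2 → (-7/2, 0)
  seg 2: left by d10 = 4/3 → (-29/6, 0)
  seg 3: left by d9 = -63/20 → (-101/60, 0)
  seg 4: right by d4 = 8 → (379/60, 0)
  seg 5: down by d3 = 7 → (379/60, -7)

d6 = -153/4
d7 = 7/4
d8 = 43/2
d9 = -63/20
d10 = 4/3
d11 = 29/2
endpoint = (379/60, -7)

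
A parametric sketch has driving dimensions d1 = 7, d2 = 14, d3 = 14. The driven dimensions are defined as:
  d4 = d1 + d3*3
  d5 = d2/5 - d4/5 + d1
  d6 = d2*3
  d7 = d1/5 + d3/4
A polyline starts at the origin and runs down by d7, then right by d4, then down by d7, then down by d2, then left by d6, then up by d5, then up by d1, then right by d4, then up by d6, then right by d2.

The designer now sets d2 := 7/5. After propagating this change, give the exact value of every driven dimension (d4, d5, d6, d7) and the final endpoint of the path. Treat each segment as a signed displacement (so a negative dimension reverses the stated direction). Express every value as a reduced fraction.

d4 = 49
d5 = -63/25
d6 = 21/5
d7 = 49/10
endpoint = (476/5, -63/25)

Apply edit: d2 := 7/5
  d4 = d1 + d3*3 = 49
  d5 = d2/5 - d4/5 + d1 = -63/25
  d6 = d2*3 = 21/5
  d7 = d1/5 + d3/4 = 49/10
Walk from origin (0, 0):
  seg 1: down by d7 = 49/10 → (0, -49/10)
  seg 2: right by d4 = 49 → (49, -49/10)
  seg 3: down by d7 = 49/10 → (49, -49/5)
  seg 4: down by d2 = 7/5 → (49, -56/5)
  seg 5: left by d6 = 21/5 → (224/5, -56/5)
  seg 6: up by d5 = -63/25 → (224/5, -343/25)
  seg 7: up by d1 = 7 → (224/5, -168/25)
  seg 8: right by d4 = 49 → (469/5, -168/25)
  seg 9: up by d6 = 21/5 → (469/5, -63/25)
  seg 10: right by d2 = 7/5 → (476/5, -63/25)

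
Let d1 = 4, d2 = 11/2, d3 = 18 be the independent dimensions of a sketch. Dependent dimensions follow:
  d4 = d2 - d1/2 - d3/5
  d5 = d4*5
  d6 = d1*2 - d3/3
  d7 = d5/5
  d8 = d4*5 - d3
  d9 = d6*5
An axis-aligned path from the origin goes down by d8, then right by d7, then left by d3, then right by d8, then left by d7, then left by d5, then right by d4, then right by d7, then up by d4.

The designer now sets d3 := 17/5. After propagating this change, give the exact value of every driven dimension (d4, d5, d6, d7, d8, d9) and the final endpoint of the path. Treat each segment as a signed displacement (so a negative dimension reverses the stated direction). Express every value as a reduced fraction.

Apply edit: d3 := 17/5
  d4 = d2 - d1/2 - d3/5 = 141/50
  d5 = d4*5 = 141/10
  d6 = d1*2 - d3/3 = 103/15
  d7 = d5/5 = 141/50
  d8 = d4*5 - d3 = 107/10
  d9 = d6*5 = 103/3
Walk from origin (0, 0):
  seg 1: down by d8 = 107/10 → (0, -107/10)
  seg 2: right by d7 = 141/50 → (141/50, -107/10)
  seg 3: left by d3 = 17/5 → (-29/50, -107/10)
  seg 4: right by d8 = 107/10 → (253/25, -107/10)
  seg 5: left by d7 = 141/50 → (73/10, -107/10)
  seg 6: left by d5 = 141/10 → (-34/5, -107/10)
  seg 7: right by d4 = 141/50 → (-199/50, -107/10)
  seg 8: right by d7 = 141/50 → (-29/25, -107/10)
  seg 9: up by d4 = 141/50 → (-29/25, -197/25)

d4 = 141/50
d5 = 141/10
d6 = 103/15
d7 = 141/50
d8 = 107/10
d9 = 103/3
endpoint = (-29/25, -197/25)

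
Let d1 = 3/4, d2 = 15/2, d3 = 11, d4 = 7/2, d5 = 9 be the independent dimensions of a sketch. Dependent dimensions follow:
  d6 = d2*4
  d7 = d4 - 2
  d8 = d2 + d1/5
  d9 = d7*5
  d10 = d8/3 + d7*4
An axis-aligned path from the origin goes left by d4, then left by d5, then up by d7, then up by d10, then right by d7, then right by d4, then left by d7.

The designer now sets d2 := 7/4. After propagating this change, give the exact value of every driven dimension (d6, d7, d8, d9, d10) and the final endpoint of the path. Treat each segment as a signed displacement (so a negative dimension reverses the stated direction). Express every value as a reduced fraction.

Apply edit: d2 := 7/4
  d6 = d2*4 = 7
  d7 = d4 - 2 = 3/2
  d8 = d2 + d1/5 = 19/10
  d9 = d7*5 = 15/2
  d10 = d8/3 + d7*4 = 199/30
Walk from origin (0, 0):
  seg 1: left by d4 = 7/2 → (-7/2, 0)
  seg 2: left by d5 = 9 → (-25/2, 0)
  seg 3: up by d7 = 3/2 → (-25/2, 3/2)
  seg 4: up by d10 = 199/30 → (-25/2, 122/15)
  seg 5: right by d7 = 3/2 → (-11, 122/15)
  seg 6: right by d4 = 7/2 → (-15/2, 122/15)
  seg 7: left by d7 = 3/2 → (-9, 122/15)

d6 = 7
d7 = 3/2
d8 = 19/10
d9 = 15/2
d10 = 199/30
endpoint = (-9, 122/15)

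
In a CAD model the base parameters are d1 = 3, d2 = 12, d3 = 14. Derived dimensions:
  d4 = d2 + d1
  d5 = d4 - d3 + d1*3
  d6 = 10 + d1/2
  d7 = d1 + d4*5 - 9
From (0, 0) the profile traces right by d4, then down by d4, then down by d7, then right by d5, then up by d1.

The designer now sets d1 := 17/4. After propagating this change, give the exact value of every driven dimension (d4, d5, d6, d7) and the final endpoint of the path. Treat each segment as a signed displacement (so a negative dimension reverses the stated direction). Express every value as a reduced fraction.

d4 = 65/4
d5 = 15
d6 = 97/8
d7 = 153/2
endpoint = (125/4, -177/2)

Apply edit: d1 := 17/4
  d4 = d2 + d1 = 65/4
  d5 = d4 - d3 + d1*3 = 15
  d6 = 10 + d1/2 = 97/8
  d7 = d1 + d4*5 - 9 = 153/2
Walk from origin (0, 0):
  seg 1: right by d4 = 65/4 → (65/4, 0)
  seg 2: down by d4 = 65/4 → (65/4, -65/4)
  seg 3: down by d7 = 153/2 → (65/4, -371/4)
  seg 4: right by d5 = 15 → (125/4, -371/4)
  seg 5: up by d1 = 17/4 → (125/4, -177/2)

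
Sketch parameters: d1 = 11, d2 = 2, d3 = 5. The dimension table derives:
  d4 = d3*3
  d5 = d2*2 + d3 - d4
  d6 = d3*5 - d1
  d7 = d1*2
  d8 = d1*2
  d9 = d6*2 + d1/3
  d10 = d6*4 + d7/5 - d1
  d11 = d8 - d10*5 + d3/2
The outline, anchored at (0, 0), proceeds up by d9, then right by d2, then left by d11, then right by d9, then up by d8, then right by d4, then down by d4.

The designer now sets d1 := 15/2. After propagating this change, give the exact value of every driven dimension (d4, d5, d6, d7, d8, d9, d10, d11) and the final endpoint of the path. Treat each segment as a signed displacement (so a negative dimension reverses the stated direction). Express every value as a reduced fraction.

d4 = 15
d5 = -6
d6 = 35/2
d7 = 15
d8 = 15
d9 = 75/2
d10 = 131/2
d11 = -310
endpoint = (729/2, 75/2)

Apply edit: d1 := 15/2
  d4 = d3*3 = 15
  d5 = d2*2 + d3 - d4 = -6
  d6 = d3*5 - d1 = 35/2
  d7 = d1*2 = 15
  d8 = d1*2 = 15
  d9 = d6*2 + d1/3 = 75/2
  d10 = d6*4 + d7/5 - d1 = 131/2
  d11 = d8 - d10*5 + d3/2 = -310
Walk from origin (0, 0):
  seg 1: up by d9 = 75/2 → (0, 75/2)
  seg 2: right by d2 = 2 → (2, 75/2)
  seg 3: left by d11 = -310 → (312, 75/2)
  seg 4: right by d9 = 75/2 → (699/2, 75/2)
  seg 5: up by d8 = 15 → (699/2, 105/2)
  seg 6: right by d4 = 15 → (729/2, 105/2)
  seg 7: down by d4 = 15 → (729/2, 75/2)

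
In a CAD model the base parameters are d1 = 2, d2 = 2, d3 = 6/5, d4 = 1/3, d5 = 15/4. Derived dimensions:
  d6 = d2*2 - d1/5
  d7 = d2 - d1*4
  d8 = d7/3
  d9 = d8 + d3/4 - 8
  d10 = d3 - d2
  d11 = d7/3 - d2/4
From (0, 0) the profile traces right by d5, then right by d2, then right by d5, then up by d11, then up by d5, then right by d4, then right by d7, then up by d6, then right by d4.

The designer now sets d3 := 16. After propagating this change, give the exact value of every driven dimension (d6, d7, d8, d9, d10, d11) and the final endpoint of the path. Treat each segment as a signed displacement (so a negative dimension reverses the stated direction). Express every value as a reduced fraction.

d6 = 18/5
d7 = -6
d8 = -2
d9 = -6
d10 = 14
d11 = -5/2
endpoint = (25/6, 97/20)

Apply edit: d3 := 16
  d6 = d2*2 - d1/5 = 18/5
  d7 = d2 - d1*4 = -6
  d8 = d7/3 = -2
  d9 = d8 + d3/4 - 8 = -6
  d10 = d3 - d2 = 14
  d11 = d7/3 - d2/4 = -5/2
Walk from origin (0, 0):
  seg 1: right by d5 = 15/4 → (15/4, 0)
  seg 2: right by d2 = 2 → (23/4, 0)
  seg 3: right by d5 = 15/4 → (19/2, 0)
  seg 4: up by d11 = -5/2 → (19/2, -5/2)
  seg 5: up by d5 = 15/4 → (19/2, 5/4)
  seg 6: right by d4 = 1/3 → (59/6, 5/4)
  seg 7: right by d7 = -6 → (23/6, 5/4)
  seg 8: up by d6 = 18/5 → (23/6, 97/20)
  seg 9: right by d4 = 1/3 → (25/6, 97/20)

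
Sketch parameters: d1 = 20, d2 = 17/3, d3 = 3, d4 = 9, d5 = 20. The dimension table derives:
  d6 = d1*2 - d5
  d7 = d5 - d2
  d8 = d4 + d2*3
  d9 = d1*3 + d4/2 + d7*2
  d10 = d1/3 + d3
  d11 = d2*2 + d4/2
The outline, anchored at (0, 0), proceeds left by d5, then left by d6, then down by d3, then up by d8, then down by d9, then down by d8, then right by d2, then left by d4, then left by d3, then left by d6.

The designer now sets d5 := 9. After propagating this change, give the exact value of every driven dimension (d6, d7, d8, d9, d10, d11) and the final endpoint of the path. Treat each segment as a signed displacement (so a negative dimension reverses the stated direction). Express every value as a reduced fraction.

d6 = 31
d7 = 10/3
d8 = 26
d9 = 427/6
d10 = 29/3
d11 = 95/6
endpoint = (-232/3, -445/6)

Apply edit: d5 := 9
  d6 = d1*2 - d5 = 31
  d7 = d5 - d2 = 10/3
  d8 = d4 + d2*3 = 26
  d9 = d1*3 + d4/2 + d7*2 = 427/6
  d10 = d1/3 + d3 = 29/3
  d11 = d2*2 + d4/2 = 95/6
Walk from origin (0, 0):
  seg 1: left by d5 = 9 → (-9, 0)
  seg 2: left by d6 = 31 → (-40, 0)
  seg 3: down by d3 = 3 → (-40, -3)
  seg 4: up by d8 = 26 → (-40, 23)
  seg 5: down by d9 = 427/6 → (-40, -289/6)
  seg 6: down by d8 = 26 → (-40, -445/6)
  seg 7: right by d2 = 17/3 → (-103/3, -445/6)
  seg 8: left by d4 = 9 → (-130/3, -445/6)
  seg 9: left by d3 = 3 → (-139/3, -445/6)
  seg 10: left by d6 = 31 → (-232/3, -445/6)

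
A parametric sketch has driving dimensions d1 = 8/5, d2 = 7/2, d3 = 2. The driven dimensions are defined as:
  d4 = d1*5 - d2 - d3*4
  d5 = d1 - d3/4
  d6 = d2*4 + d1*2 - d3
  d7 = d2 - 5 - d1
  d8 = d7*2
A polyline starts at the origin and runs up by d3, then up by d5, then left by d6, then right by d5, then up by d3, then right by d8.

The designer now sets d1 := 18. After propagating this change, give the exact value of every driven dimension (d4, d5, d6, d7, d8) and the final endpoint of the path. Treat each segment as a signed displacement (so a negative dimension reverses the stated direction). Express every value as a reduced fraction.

d4 = 157/2
d5 = 35/2
d6 = 48
d7 = -39/2
d8 = -39
endpoint = (-139/2, 43/2)

Apply edit: d1 := 18
  d4 = d1*5 - d2 - d3*4 = 157/2
  d5 = d1 - d3/4 = 35/2
  d6 = d2*4 + d1*2 - d3 = 48
  d7 = d2 - 5 - d1 = -39/2
  d8 = d7*2 = -39
Walk from origin (0, 0):
  seg 1: up by d3 = 2 → (0, 2)
  seg 2: up by d5 = 35/2 → (0, 39/2)
  seg 3: left by d6 = 48 → (-48, 39/2)
  seg 4: right by d5 = 35/2 → (-61/2, 39/2)
  seg 5: up by d3 = 2 → (-61/2, 43/2)
  seg 6: right by d8 = -39 → (-139/2, 43/2)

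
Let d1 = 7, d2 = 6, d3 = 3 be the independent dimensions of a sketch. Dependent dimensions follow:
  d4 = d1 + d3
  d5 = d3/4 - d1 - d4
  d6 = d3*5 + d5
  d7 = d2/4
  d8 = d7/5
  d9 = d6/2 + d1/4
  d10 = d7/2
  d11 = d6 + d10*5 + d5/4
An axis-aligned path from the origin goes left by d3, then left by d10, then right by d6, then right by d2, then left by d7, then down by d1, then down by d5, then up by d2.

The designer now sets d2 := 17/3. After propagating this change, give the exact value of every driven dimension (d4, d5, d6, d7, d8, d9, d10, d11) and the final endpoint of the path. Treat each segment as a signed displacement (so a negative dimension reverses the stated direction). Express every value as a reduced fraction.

d4 = 10
d5 = -65/4
d6 = -5/4
d7 = 17/12
d8 = 17/60
d9 = 9/8
d10 = 17/24
d11 = -85/48
endpoint = (-17/24, 179/12)

Apply edit: d2 := 17/3
  d4 = d1 + d3 = 10
  d5 = d3/4 - d1 - d4 = -65/4
  d6 = d3*5 + d5 = -5/4
  d7 = d2/4 = 17/12
  d8 = d7/5 = 17/60
  d9 = d6/2 + d1/4 = 9/8
  d10 = d7/2 = 17/24
  d11 = d6 + d10*5 + d5/4 = -85/48
Walk from origin (0, 0):
  seg 1: left by d3 = 3 → (-3, 0)
  seg 2: left by d10 = 17/24 → (-89/24, 0)
  seg 3: right by d6 = -5/4 → (-119/24, 0)
  seg 4: right by d2 = 17/3 → (17/24, 0)
  seg 5: left by d7 = 17/12 → (-17/24, 0)
  seg 6: down by d1 = 7 → (-17/24, -7)
  seg 7: down by d5 = -65/4 → (-17/24, 37/4)
  seg 8: up by d2 = 17/3 → (-17/24, 179/12)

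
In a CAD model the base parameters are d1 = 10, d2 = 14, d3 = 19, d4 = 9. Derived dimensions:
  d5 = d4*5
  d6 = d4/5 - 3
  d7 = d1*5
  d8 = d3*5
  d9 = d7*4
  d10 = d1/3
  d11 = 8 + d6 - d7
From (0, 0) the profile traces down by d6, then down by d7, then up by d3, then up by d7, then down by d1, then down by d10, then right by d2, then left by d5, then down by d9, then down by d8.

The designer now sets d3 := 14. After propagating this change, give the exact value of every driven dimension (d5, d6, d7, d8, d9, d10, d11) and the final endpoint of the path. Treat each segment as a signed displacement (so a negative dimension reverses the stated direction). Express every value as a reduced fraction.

d5 = 45
d6 = -6/5
d7 = 50
d8 = 70
d9 = 200
d10 = 10/3
d11 = -216/5
endpoint = (-31, -4022/15)

Apply edit: d3 := 14
  d5 = d4*5 = 45
  d6 = d4/5 - 3 = -6/5
  d7 = d1*5 = 50
  d8 = d3*5 = 70
  d9 = d7*4 = 200
  d10 = d1/3 = 10/3
  d11 = 8 + d6 - d7 = -216/5
Walk from origin (0, 0):
  seg 1: down by d6 = -6/5 → (0, 6/5)
  seg 2: down by d7 = 50 → (0, -244/5)
  seg 3: up by d3 = 14 → (0, -174/5)
  seg 4: up by d7 = 50 → (0, 76/5)
  seg 5: down by d1 = 10 → (0, 26/5)
  seg 6: down by d10 = 10/3 → (0, 28/15)
  seg 7: right by d2 = 14 → (14, 28/15)
  seg 8: left by d5 = 45 → (-31, 28/15)
  seg 9: down by d9 = 200 → (-31, -2972/15)
  seg 10: down by d8 = 70 → (-31, -4022/15)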